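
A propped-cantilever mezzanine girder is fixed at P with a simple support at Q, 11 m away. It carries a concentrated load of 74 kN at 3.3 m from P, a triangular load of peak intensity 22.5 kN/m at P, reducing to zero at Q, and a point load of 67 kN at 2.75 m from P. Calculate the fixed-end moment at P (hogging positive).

M_P = 447.7 kN·m

Take the reaction at Q as the redundant and release it; the primary structure is a cantilever fixed at P.
Primary-structure tip deflection at Q by superposition:
  point load 74 at a = 3.3: Pa²(3L − a)/(6EI) = 3989/EI
  triangular load, peak 22.5 at the fixed end: w₀L⁴/(30EI) = 10981/EI
  point load 67 at a = 2.75: Pa²(3L − a)/(6EI) = 2555/EI
  δ_0 = 17524/EI
Flexibility coefficient — unit upward force at Q: δ_{QQ} = L³/(3EI) = 443.7/EI.
The prop prevents deflection at Q: R_Q = δ_0/δ_{QQ} = 17524/443.7 = 39.5 kN.
Moment equilibrium about P: M_P = Σ(load moments about P) − R_Q·L = 882.2 − 39.5×11 = 447.7 kN·m.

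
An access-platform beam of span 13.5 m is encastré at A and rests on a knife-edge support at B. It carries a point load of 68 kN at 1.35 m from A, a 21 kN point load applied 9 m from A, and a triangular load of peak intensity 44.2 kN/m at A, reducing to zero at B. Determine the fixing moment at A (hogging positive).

Choose R_B as the redundant. The primary structure is the cantilever fixed at A.
Primary-structure tip deflection at B by superposition:
  point load 68 at a = 1.35: Pa²(3L − a)/(6EI) = 808.6/EI
  point load 21 at a = 9: Pa²(3L − a)/(6EI) = 8930/EI
  triangular load, peak 44.2 at the fixed end: w₀L⁴/(30EI) = 48937/EI
  δ_0 = 58676/EI
Flexibility coefficient — unit upward force at B: δ_{BB} = L³/(3EI) = 820.1/EI.
Compatibility at B: δ_0 − R_B·δ_{BB} = 0, so R_B = 58676/820.1 = 71.54 kN.
Moment equilibrium about A: M_A = Σ(load moments about A) − R_B·L = 1623 − 71.54×13.5 = 657.5 kN·m.

M_A = 657.5 kN·m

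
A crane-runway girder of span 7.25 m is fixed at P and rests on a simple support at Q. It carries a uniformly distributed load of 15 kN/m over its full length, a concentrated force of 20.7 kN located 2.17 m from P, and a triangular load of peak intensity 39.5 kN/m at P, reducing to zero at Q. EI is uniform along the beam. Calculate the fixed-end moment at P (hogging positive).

Take the reaction at Q as the redundant and release it; the primary structure is a cantilever fixed at P.
Primary-structure tip deflection at Q by superposition:
  UDL 15: wL⁴/(8EI) = 5180/EI
  point load 20.7 at a = 2.17: Pa²(3L − a)/(6EI) = 318.1/EI
  triangular load, peak 39.5 at the fixed end: w₀L⁴/(30EI) = 3638/EI
  δ_0 = 9136/EI
Flexibility coefficient — unit upward force at Q: δ_{QQ} = L³/(3EI) = 127/EI.
Compatibility at Q: δ_0 − R_Q·δ_{QQ} = 0, so R_Q = 9136/127 = 71.92 kN.
Moment equilibrium about P: M_P = Σ(load moments about P) − R_Q·L = 785.2 − 71.92×7.25 = 263.7 kN·m.

M_P = 263.7 kN·m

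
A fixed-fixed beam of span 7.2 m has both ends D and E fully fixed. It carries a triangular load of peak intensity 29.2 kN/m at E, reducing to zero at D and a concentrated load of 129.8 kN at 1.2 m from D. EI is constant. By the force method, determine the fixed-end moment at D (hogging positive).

M_D = 158.6 kN·m

Take the two fixed-end moments M_D, M_E as redundants; the released structure is the simple span DE.
On the primary (simply-supported) span, the end slopes from the loading are:
  at D: triangular load, peak 29.2: 7w₀L³/(360EI) = 211.9/EI
  at E: triangular load, peak 29.2: w₀L³/(45EI) = 242.2/EI
  at D: point load 129.8 at a = 1.2: Pab(L + b)/(6LEI) = 285.6/EI
  at E: point load 129.8 at a = 1.2: Pab(L + a)/(6LEI) = 181.7/EI
  θ_D0 = 497.5/EI,  θ_E0 = 423.9/EI
Flexibility coefficients: a unit moment at one end gives L/(3EI) there and L/(6EI) at the far end, so f₁₁ = f₂₂ = 2.4/EI and f₁₂ = f₂₁ = 1.2/EI.
Compatibility — zero rotation at each built-in end:
  2.4 M_D + 1.2 M_E = 497.5
  1.2 M_D + 2.4 M_E = 423.9
Solving the pair gives M_D = 158.6 kN·m and M_E = 97.32 kN·m (hogging).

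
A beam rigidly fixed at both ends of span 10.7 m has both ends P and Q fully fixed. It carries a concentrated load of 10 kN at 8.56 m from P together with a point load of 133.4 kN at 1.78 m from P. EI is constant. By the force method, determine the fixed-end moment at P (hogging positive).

Take the two fixed-end moments M_P, M_Q as redundants; the released structure is the simple span PQ.
On the primary (simply-supported) span, the end slopes from the loading are:
  at P: point load 10 at a = 8.56: Pab(L + b)/(6LEI) = 36.64/EI
  at Q: point load 10 at a = 8.56: Pab(L + a)/(6LEI) = 54.96/EI
  at P: point load 133.4 at a = 1.78: Pab(L + b)/(6LEI) = 647.3/EI
  at Q: point load 133.4 at a = 1.78: Pab(L + a)/(6LEI) = 411.7/EI
  θ_P0 = 683.9/EI,  θ_Q0 = 466.7/EI
Flexibility coefficients: a unit moment at one end gives L/(3EI) there and L/(6EI) at the far end, so f₁₁ = f₂₂ = 3.567/EI and f₁₂ = f₂₁ = 1.783/EI.
Compatibility — zero rotation at each built-in end:
  3.567 M_P + 1.783 M_Q = 683.9
  1.783 M_P + 3.567 M_Q = 466.7
Solving the pair gives M_P = 168.4 kN·m and M_Q = 46.63 kN·m (hogging).

M_P = 168.4 kN·m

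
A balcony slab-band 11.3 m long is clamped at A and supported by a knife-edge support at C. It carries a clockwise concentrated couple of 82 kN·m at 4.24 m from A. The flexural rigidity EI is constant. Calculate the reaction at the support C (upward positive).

R_C = 6.636 kN

Take the reaction at C as the redundant and release it; the primary structure is a cantilever fixed at A.
Downward deflection at the released point C due to the loads:
  clockwise couple 82 at a = 4.24: M₀a(2L − a)/(2EI) = 3192/EI
Flexibility coefficient — unit upward force at C: δ_{CC} = L³/(3EI) = 481/EI.
Compatibility at C: δ_0 − R_C·δ_{CC} = 0, so R_C = 3192/481 = 6.636 kN.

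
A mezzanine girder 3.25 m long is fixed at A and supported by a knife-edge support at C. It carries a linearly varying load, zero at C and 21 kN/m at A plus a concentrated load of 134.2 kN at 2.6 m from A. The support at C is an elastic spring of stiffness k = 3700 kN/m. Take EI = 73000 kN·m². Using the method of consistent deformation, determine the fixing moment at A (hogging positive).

Take the reaction at C as the redundant and release it; the primary structure is a cantilever fixed at A.
Downward deflection at the released point C due to the loads:
  triangular load, peak 21 at the fixed end: w₀L⁴/(30EI) = 78.1/EI
  point load 134.2 at a = 2.6: Pa²(3L − a)/(6EI) = 1081/EI
  δ_0 = 1159/EI
Flexibility coefficient — unit upward force at C: δ_{CC} = L³/(3EI) = 11.44/EI.
With EI = 73000 kN·m²: δ_0 = 0.015879 m and δ_{CC} = 0.000157 m/kN.
Compatibility — the spring shortens by R_C/k under the reaction it provides: δ_0 − R_C·δ_{CC} = R_C/k. With 1/k = 0.00027 m/kN, R_C = δ_0 / (δ_{CC} + 1/k) = 0.015879 / (0.000157 + 0.00027) = 37.19 kN.
Moment equilibrium about A: M_A = Σ(load moments about A) − R_C·L = 385.9 − 37.19×3.25 = 265 kN·m.

M_A = 265 kN·m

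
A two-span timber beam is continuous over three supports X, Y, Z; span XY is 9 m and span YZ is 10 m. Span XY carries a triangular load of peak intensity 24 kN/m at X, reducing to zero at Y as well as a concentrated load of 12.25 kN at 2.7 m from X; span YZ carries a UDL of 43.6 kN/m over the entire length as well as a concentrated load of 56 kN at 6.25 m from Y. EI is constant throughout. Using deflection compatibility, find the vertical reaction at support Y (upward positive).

Release continuity at Y by inserting a hinge; the redundant is the internal moment M_Y. The primary structure is two simply-supported spans XY and YZ.
End slopes at the hinge Y, treating each span as simply supported:
  span XY: triangular load, peak 24: 7w₀L³/(360EI) = 340.2/EI
  span XY: point load 12.25 at a = 2.7: Pab(L + a)/(6LEI) = 45.15/EI
  span YZ: UDL 43.6: wL³/(24EI) = 1817/EI
  span YZ: point load 56 at a = 6.25: Pab(L + b)/(6LEI) = 300.8/EI
  relative rotation θ_0 = (385.3 + 2117)/EI = 2503/EI
A unit hogging moment at Y produces rotation L₁/(3EI) + L₂/(3EI) = 6.333/EI.
Compatibility: M_Y·(L₁+L₂)/(3EI) = θ_0, giving M_Y = 395.2 kN·m (hogging).
Span XY, ΣM about X with M_Y applied at Y: R_Y^{XY}·9 = 357.1 + 395.2, so R_Y^{XY} = 83.58 kN and R_X = 120.2 − 83.58 = 36.67 kN.
Span YZ, ΣM about Z: R_Y^{YZ}·10 = 2390 + 395.2, so R_Y^{YZ} = 278.5 kN and R_Z = 492 − 278.5 = 213.5 kN.
R_Y = 83.58 + 278.5 = 362.1 kN.

R_Y = 362.1 kN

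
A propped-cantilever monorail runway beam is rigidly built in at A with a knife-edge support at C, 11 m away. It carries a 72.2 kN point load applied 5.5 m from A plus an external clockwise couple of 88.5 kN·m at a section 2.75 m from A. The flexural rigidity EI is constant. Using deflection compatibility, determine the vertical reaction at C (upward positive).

R_C = 27.84 kN

Choose R_C as the redundant. The primary structure is the cantilever fixed at A.
Free-end deflection of the primary structure under the applied loading (downward +):
  point load 72.2 at a = 5.5: Pa²(3L − a)/(6EI) = 10010/EI
  clockwise couple 88.5 at a = 2.75: M₀a(2L − a)/(2EI) = 2342/EI
  δ_0 = 12353/EI
Tip deflection under a unit load at C: L³/(3EI) = 443.7/EI.
The prop prevents deflection at C: R_C = δ_0/δ_{CC} = 12353/443.7 = 27.84 kN.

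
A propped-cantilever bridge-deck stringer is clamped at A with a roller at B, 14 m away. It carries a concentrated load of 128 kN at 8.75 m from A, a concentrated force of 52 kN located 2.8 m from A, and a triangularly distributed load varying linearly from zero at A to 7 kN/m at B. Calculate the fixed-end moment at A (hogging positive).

M_A = 473.6 kN·m

Take the reaction at B as the redundant and release it; the primary structure is a cantilever fixed at A.
Downward deflection at the released point B due to the loads:
  point load 128 at a = 8.75: Pa²(3L − a)/(6EI) = 54308/EI
  point load 52 at a = 2.8: Pa²(3L − a)/(6EI) = 2664/EI
  triangular load, peak 7 at the free end: 11w₀L⁴/(120EI) = 24650/EI
  δ_0 = 81622/EI
Flexibility coefficient — unit upward force at B: δ_{BB} = L³/(3EI) = 914.7/EI.
Compatibility at B: δ_0 − R_B·δ_{BB} = 0, so R_B = 81622/914.7 = 89.24 kN.
Moment equilibrium about A: M_A = Σ(load moments about A) − R_B·L = 1723 − 89.24×14 = 473.6 kN·m.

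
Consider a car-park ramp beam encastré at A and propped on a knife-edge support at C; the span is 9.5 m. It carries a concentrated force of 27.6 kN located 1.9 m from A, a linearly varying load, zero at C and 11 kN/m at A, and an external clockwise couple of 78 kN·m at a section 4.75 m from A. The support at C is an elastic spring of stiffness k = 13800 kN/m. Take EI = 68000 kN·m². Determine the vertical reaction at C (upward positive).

Take the reaction at C as the redundant and release it; the primary structure is a cantilever fixed at A.
Downward deflection at the released point C due to the loads:
  point load 27.6 at a = 1.9: Pa²(3L − a)/(6EI) = 441.7/EI
  triangular load, peak 11 at the fixed end: w₀L⁴/(30EI) = 2987/EI
  clockwise couple 78 at a = 4.75: M₀a(2L − a)/(2EI) = 2640/EI
  δ_0 = 6068/EI
Tip deflection under a unit load at C: L³/(3EI) = 285.8/EI.
With EI = 68000 kN·m²: δ_0 = 0.089236 m and δ_{CC} = 0.004203 m/kN.
Compatibility — the spring shortens by R_C/k under the reaction it provides: δ_0 − R_C·δ_{CC} = R_C/k. With 1/k = 0.000072 m/kN, R_C = δ_0 / (δ_{CC} + 1/k) = 0.089236 / (0.004203 + 0.000072) = 20.87 kN.

R_C = 20.87 kN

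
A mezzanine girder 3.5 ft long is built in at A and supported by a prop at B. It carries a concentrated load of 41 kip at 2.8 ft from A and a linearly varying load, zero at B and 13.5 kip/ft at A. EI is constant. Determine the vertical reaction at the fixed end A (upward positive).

R_A = 31.04 kip

Take the reaction at B as the redundant and release it; the primary structure is a cantilever fixed at A.
Primary-structure tip deflection at B by superposition:
  point load 41 at a = 2.8: Pa²(3L − a)/(6EI) = 412.5/EI
  triangular load, peak 13.5 at the fixed end: w₀L⁴/(30EI) = 67.53/EI
  δ_0 = 480/EI
Tip deflection under a unit load at B: L³/(3EI) = 14.29/EI.
The prop prevents deflection at B: R_B = δ_0/δ_{BB} = 480/14.29 = 33.59 kip.
Vertical equilibrium: R_A = ΣP − R_B = 64.62 − 33.59 = 31.04 kip.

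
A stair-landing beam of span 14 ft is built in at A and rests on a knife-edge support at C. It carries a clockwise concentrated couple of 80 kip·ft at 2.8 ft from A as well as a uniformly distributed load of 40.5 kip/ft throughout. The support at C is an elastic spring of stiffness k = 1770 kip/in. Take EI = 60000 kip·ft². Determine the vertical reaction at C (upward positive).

Release the roller at C. Primary structure: cantilever fixed at A.
Primary-structure tip deflection at C by superposition:
  clockwise couple 80 at a = 2.8: M₀a(2L − a)/(2EI) = 2822/EI
  UDL 40.5: wL⁴/(8EI) = 194481/EI
  δ_0 = 197303/EI
Tip deflection under a unit load at C: L³/(3EI) = 914.7/EI.
With EI = 60000 kip·ft²: δ_0 = 3.2884 ft and δ_{CC} = 0.015244 ft/kip.
Compatibility — the spring shortens by R_C/k under the reaction it provides: δ_0 − R_C·δ_{CC} = R_C/k. With 1/k = 1/(1770×12) ft/kip = 0.000047 ft/kip, R_C = δ_0 / (δ_{CC} + 1/k) = 3.2884 / (0.015244 + 0.000047) = 215 kip.

R_C = 215 kip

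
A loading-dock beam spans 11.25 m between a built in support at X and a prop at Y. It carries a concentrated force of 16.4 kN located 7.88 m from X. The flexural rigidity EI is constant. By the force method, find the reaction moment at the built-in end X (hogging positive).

M_X = 25.15 kN·m

Take the reaction at Y as the redundant and release it; the primary structure is a cantilever fixed at X.
Primary-structure tip deflection at Y by superposition:
  point load 16.4 at a = 7.88: Pa²(3L − a)/(6EI) = 4391/EI
Flexibility coefficient — unit upward force at Y: δ_{YY} = L³/(3EI) = 474.6/EI.
The prop prevents deflection at Y: R_Y = δ_0/δ_{YY} = 4391/474.6 = 9.251 kN.
Moment equilibrium about X: M_X = Σ(load moments about X) − R_Y·L = 129.2 − 9.251×11.25 = 25.15 kN·m.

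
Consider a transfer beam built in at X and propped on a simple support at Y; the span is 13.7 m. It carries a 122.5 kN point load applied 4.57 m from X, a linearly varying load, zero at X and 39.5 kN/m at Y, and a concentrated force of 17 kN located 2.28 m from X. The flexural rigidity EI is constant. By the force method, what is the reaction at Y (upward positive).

R_Y = 167.7 kN

Take the reaction at Y as the redundant and release it; the primary structure is a cantilever fixed at X.
Deflection at Y on the released cantilever, summing each load's contribution:
  point load 122.5 at a = 4.57: Pa²(3L − a)/(6EI) = 15576/EI
  triangular load, peak 39.5 at the free end: 11w₀L⁴/(120EI) = 127553/EI
  point load 17 at a = 2.28: Pa²(3L − a)/(6EI) = 571.8/EI
  δ_0 = 143701/EI
Tip deflection under a unit load at Y: L³/(3EI) = 857.1/EI.
The prop prevents deflection at Y: R_Y = δ_0/δ_{YY} = 143701/857.1 = 167.7 kN.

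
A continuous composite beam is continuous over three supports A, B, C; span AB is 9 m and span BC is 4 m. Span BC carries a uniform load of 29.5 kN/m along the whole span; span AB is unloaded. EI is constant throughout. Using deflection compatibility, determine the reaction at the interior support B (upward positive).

Insert a hinge at B; M_B is the redundant, and each span becomes simply supported.
Rotations at B on the released spans (each span's end-slope, ×1/EI):
  span BC: UDL 29.5: wL³/(24EI) = 78.67/EI
  relative rotation θ_0 = (0 + 78.67)/EI = 78.67/EI
A unit hogging moment at B produces rotation L₁/(3EI) + L₂/(3EI) = 4.333/EI.
Compatibility: M_B·(L₁+L₂)/(3EI) = θ_0, giving M_B = 18.15 kN·m (hogging).
Span AB, ΣM about A with M_B applied at B: R_B^{AB}·9 = 0 + 18.15, so R_B^{AB} = 2.017 kN and R_A = 0 − 2.017 = -2.017 kN.
Span BC, ΣM about C: R_B^{BC}·4 = 236 + 18.15, so R_B^{BC} = 63.54 kN and R_C = 118 − 63.54 = 54.46 kN.
R_B = 2.017 + 63.54 = 65.56 kN.

R_B = 65.56 kN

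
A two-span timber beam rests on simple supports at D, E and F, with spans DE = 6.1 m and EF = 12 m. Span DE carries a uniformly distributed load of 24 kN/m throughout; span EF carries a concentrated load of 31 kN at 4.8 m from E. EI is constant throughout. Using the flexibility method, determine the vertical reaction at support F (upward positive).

Take M_E as the redundant. Released structure: two simple spans DE and EF with a hinge at E.
End slopes at the hinge E, treating each span as simply supported:
  span DE: UDL 24: wL³/(24EI) = 227/EI
  span EF: point load 31 at a = 4.8: Pab(L + b)/(6LEI) = 285.7/EI
  relative rotation θ_0 = (227 + 285.7)/EI = 512.7/EI
A unit hogging moment at E produces rotation L₁/(3EI) + L₂/(3EI) = 6.033/EI.
Compatibility: M_E·(L₁+L₂)/(3EI) = θ_0, giving M_E = 84.97 kN·m (hogging).
Span EF, ΣM about F: R_E^{EF}·12 = 223.2 + 84.97, so R_E^{EF} = 25.68 kN and R_F = 31 − 25.68 = 5.319 kN.

R_F = 5.319 kN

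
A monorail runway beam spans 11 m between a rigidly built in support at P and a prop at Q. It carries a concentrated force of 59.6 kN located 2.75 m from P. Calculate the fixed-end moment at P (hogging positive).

M_P = 107.6 kN·m

Choose R_Q as the redundant. The primary structure is the cantilever fixed at P.
Downward deflection at the released point Q due to the loads:
  point load 59.6 at a = 2.75: Pa²(3L − a)/(6EI) = 2272/EI
Flexibility coefficient — unit upward force at Q: δ_{QQ} = L³/(3EI) = 443.7/EI.
Compatibility at Q: δ_0 − R_Q·δ_{QQ} = 0, so R_Q = 2272/443.7 = 5.122 kN.
Moment equilibrium about P: M_P = Σ(load moments about P) − R_Q·L = 163.9 − 5.122×11 = 107.6 kN·m.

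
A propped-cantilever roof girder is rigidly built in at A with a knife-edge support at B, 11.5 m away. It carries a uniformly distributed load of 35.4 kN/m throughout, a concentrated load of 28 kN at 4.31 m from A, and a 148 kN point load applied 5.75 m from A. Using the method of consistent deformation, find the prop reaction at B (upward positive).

R_B = 204.1 kN

Take the reaction at B as the redundant and release it; the primary structure is a cantilever fixed at A.
Free-end deflection of the primary structure under the applied loading (downward +):
  UDL 35.4: wL⁴/(8EI) = 77394/EI
  point load 28 at a = 4.31: Pa²(3L − a)/(6EI) = 2617/EI
  point load 148 at a = 5.75: Pa²(3L − a)/(6EI) = 23447/EI
  δ_0 = 103457/EI
Tip deflection under a unit load at B: L³/(3EI) = 507/EI.
The prop prevents deflection at B: R_B = δ_0/δ_{BB} = 103457/507 = 204.1 kN.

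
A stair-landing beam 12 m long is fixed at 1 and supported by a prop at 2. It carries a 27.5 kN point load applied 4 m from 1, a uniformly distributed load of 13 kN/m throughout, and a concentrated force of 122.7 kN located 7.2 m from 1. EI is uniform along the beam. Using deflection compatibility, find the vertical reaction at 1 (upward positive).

Release the roller at 2. Primary structure: cantilever fixed at 1.
Downward deflection at the released point 2 due to the loads:
  point load 27.5 at a = 4: Pa²(3L − a)/(6EI) = 2347/EI
  UDL 13: wL⁴/(8EI) = 33696/EI
  point load 122.7 at a = 7.2: Pa²(3L − a)/(6EI) = 30532/EI
  δ_0 = 66574/EI
Tip deflection under a unit load at 2: L³/(3EI) = 576/EI.
The prop prevents deflection at 2: R_2 = δ_0/δ_{22} = 66574/576 = 115.6 kN.
Vertical equilibrium: R_1 = ΣP − R_2 = 306.2 − 115.6 = 190.6 kN.

R_1 = 190.6 kN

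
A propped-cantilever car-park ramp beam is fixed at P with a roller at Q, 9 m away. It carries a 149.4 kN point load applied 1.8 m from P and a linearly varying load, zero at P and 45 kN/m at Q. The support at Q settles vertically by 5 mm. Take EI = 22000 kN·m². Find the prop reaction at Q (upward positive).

R_Q = 119.3 kN

Release the roller at Q. Primary structure: cantilever fixed at P.
Primary-structure tip deflection at Q by superposition:
  point load 149.4 at a = 1.8: Pa²(3L − a)/(6EI) = 2033/EI
  triangular load, peak 45 at the free end: 11w₀L⁴/(120EI) = 27064/EI
  δ_0 = 29097/EI
Flexibility coefficient — unit upward force at Q: δ_{QQ} = L³/(3EI) = 243/EI.
With EI = 22000 kN·m²: δ_0 = 1.3226 m and δ_{QQ} = 0.011045 m/kN.
Compatibility — the beam at Q must follow the support down by 0.005 m: δ_0 − R_Q·δ_{QQ} = 0.005, so R_Q = (1.3226 − 0.005)/0.011045 = 119.3 kN.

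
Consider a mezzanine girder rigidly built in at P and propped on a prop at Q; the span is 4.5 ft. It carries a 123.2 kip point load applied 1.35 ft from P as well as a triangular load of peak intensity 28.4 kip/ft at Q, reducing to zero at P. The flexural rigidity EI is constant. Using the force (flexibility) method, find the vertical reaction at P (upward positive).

Release the roller at Q. Primary structure: cantilever fixed at P.
Deflection at Q on the released cantilever, summing each load's contribution:
  point load 123.2 at a = 1.35: Pa²(3L − a)/(6EI) = 454.7/EI
  triangular load, peak 28.4 at the free end: 11w₀L⁴/(120EI) = 1068/EI
  δ_0 = 1522/EI
Tip deflection under a unit load at Q: L³/(3EI) = 30.38/EI.
The prop prevents deflection at Q: R_Q = δ_0/δ_{QQ} = 1522/30.38 = 50.11 kip.
Vertical equilibrium: R_P = ΣP − R_Q = 187.1 − 50.11 = 137 kip.

R_P = 137 kip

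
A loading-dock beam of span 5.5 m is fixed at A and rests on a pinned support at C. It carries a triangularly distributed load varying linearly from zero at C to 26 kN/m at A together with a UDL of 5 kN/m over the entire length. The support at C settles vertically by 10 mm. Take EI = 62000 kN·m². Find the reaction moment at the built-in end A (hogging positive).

Choose R_C as the redundant. The primary structure is the cantilever fixed at A.
Primary-structure tip deflection at C by superposition:
  triangular load, peak 26 at the fixed end: w₀L⁴/(30EI) = 793.1/EI
  UDL 5: wL⁴/(8EI) = 571.9/EI
  δ_0 = 1365/EI
Flexibility coefficient — unit upward force at C: δ_{CC} = L³/(3EI) = 55.46/EI.
With EI = 62000 kN·m²: δ_0 = 0.022016 m and δ_{CC} = 0.000894 m/kN.
Compatibility — the beam at C must follow the support down by 0.01 m: δ_0 − R_C·δ_{CC} = 0.01, so R_C = (0.022016 − 0.01)/0.000894 = 13.43 kN.
Moment equilibrium about A: M_A = Σ(load moments about A) − R_C·L = 206.7 − 13.43×5.5 = 132.8 kN·m.

M_A = 132.8 kN·m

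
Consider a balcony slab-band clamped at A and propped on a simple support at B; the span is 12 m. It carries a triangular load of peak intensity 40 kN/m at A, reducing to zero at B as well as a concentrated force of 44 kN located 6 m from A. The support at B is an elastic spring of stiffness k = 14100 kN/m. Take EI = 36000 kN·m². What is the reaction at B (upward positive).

R_B = 61.48 kN

Take the reaction at B as the redundant and release it; the primary structure is a cantilever fixed at A.
Free-end deflection of the primary structure under the applied loading (downward +):
  triangular load, peak 40 at the fixed end: w₀L⁴/(30EI) = 27648/EI
  point load 44 at a = 6: Pa²(3L − a)/(6EI) = 7920/EI
  δ_0 = 35568/EI
Tip deflection under a unit load at B: L³/(3EI) = 576/EI.
With EI = 36000 kN·m²: δ_0 = 0.988 m and δ_{BB} = 0.016 m/kN.
Compatibility — the spring shortens by R_B/k under the reaction it provides: δ_0 − R_B·δ_{BB} = R_B/k. With 1/k = 0.000071 m/kN, R_B = δ_0 / (δ_{BB} + 1/k) = 0.988 / (0.016 + 0.000071) = 61.48 kN.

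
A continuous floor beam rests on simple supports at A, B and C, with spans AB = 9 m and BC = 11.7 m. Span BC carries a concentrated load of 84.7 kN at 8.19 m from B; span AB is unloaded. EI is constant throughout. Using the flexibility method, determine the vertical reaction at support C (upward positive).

R_C = 52.76 kN

Take M_B as the redundant. Released structure: two simple spans AB and BC with a hinge at B.
End slopes at the hinge B, treating each span as simply supported:
  span BC: point load 84.7 at a = 8.19: Pab(L + b)/(6LEI) = 527.6/EI
  relative rotation θ_0 = (0 + 527.6)/EI = 527.6/EI
A unit hogging moment at B produces rotation L₁/(3EI) + L₂/(3EI) = 6.9/EI.
Slope continuity at B: θ_0 = M_B·6.9/EI, so M_B = 527.6/6.9 = 76.46 kN·m (hogging).
Span BC, ΣM about C: R_B^{BC}·11.7 = 297.3 + 76.46, so R_B^{BC} = 31.94 kN and R_C = 84.7 − 31.94 = 52.76 kN.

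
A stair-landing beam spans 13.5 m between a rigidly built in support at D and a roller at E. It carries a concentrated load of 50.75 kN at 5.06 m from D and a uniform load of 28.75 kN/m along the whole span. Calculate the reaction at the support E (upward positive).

R_E = 154.9 kN

Remove the prop at E; the released (primary) structure is a cantilever built in at D.
Free-end deflection of the primary structure under the applied loading (downward +):
  point load 50.75 at a = 5.06: Pa²(3L − a)/(6EI) = 7675/EI
  UDL 28.75: wL⁴/(8EI) = 119367/EI
  δ_0 = 127042/EI
Tip deflection under a unit load at E: L³/(3EI) = 820.1/EI.
The prop prevents deflection at E: R_E = δ_0/δ_{EE} = 127042/820.1 = 154.9 kN.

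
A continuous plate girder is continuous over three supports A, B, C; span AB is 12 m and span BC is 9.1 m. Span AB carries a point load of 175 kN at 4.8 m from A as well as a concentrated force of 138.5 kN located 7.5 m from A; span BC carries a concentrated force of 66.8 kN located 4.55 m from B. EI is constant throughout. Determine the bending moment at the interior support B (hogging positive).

M_B = 429.8 kN·m

Take M_B as the redundant. Released structure: two simple spans AB and BC with a hinge at B.
Rotations at B on the released spans (each span's end-slope, ×1/EI):
  span AB: point load 175 at a = 4.8: Pab(L + a)/(6LEI) = 1411/EI
  span AB: point load 138.5 at a = 7.5: Pab(L + a)/(6LEI) = 1266/EI
  span BC: point load 66.8 at a = 4.55: Pab(L + b)/(6LEI) = 345.7/EI
  relative rotation θ_0 = (2677 + 345.7)/EI = 3023/EI
A unit hogging moment at B produces rotation L₁/(3EI) + L₂/(3EI) = 7.033/EI.
Slope continuity at B: θ_0 = M_B·7.033/EI, so M_B = 3023/7.033 = 429.8 kN·m (hogging).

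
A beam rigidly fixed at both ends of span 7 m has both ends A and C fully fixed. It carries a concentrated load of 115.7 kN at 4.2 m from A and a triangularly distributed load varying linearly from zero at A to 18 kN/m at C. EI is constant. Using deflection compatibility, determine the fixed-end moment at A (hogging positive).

Take the two fixed-end moments M_A, M_C as redundants; the released structure is the simple span AC.
End rotations of the released simple span under the applied load (×1/EI):
  at A: point load 115.7 at a = 4.2: Pab(L + b)/(6LEI) = 317.5/EI
  at C: point load 115.7 at a = 4.2: Pab(L + a)/(6LEI) = 362.8/EI
  at A: triangular load, peak 18: 7w₀L³/(360EI) = 120/EI
  at C: triangular load, peak 18: w₀L³/(45EI) = 137.2/EI
  θ_A0 = 437.5/EI,  θ_C0 = 500/EI
Flexibility coefficients: a unit moment at one end gives L/(3EI) there and L/(6EI) at the far end, so f₁₁ = f₂₂ = 2.333/EI and f₁₂ = f₂₁ = 1.167/EI.
Compatibility — zero rotation at each built-in end:
  2.333 M_A + 1.167 M_C = 437.5
  1.167 M_A + 2.333 M_C = 500
Solving the pair gives M_A = 107.2 kN·m and M_C = 160.7 kN·m (hogging).

M_A = 107.2 kN·m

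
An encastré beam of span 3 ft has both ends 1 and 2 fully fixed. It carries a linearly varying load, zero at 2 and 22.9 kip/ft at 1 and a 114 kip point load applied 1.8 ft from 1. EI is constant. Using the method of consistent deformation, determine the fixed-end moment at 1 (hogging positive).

Release both end moments; the primary structure is a simply-supported span 12 with redundants M_1 and M_2.
End rotations of the released simple span under the applied load (×1/EI):
  at 1: triangular load, peak 22.9: w₀L³/(45EI) = 13.74/EI
  at 2: triangular load, peak 22.9: 7w₀L³/(360EI) = 12.02/EI
  at 1: point load 114 at a = 1.8: Pab(L + b)/(6LEI) = 57.46/EI
  at 2: point load 114 at a = 1.8: Pab(L + a)/(6LEI) = 65.66/EI
  θ_10 = 71.2/EI,  θ_20 = 77.69/EI
Flexibility coefficients: a unit moment at one end gives L/(3EI) there and L/(6EI) at the far end, so f₁₁ = f₂₂ = 1/EI and f₁₂ = f₂₁ = 0.5/EI.
Compatibility — zero rotation at each built-in end:
  1 M_1 + 0.5 M_2 = 71.2
  0.5 M_1 + 1 M_2 = 77.69
Solving the pair gives M_1 = 43.14 kip·ft and M_2 = 56.12 kip·ft (hogging).

M_1 = 43.14 kip·ft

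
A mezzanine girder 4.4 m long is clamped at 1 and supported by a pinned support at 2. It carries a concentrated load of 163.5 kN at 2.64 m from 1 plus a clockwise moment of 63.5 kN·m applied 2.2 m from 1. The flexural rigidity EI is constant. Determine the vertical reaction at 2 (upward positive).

Remove the prop at 2; the released (primary) structure is a cantilever built in at 1.
Downward deflection at the released point 2 due to the loads:
  point load 163.5 at a = 2.64: Pa²(3L − a)/(6EI) = 2006/EI
  clockwise couple 63.5 at a = 2.2: M₀a(2L − a)/(2EI) = 461/EI
  δ_0 = 2467/EI
Tip deflection under a unit load at 2: L³/(3EI) = 28.39/EI.
The prop prevents deflection at 2: R_2 = δ_0/δ_{22} = 2467/28.39 = 86.87 kN.

R_2 = 86.87 kN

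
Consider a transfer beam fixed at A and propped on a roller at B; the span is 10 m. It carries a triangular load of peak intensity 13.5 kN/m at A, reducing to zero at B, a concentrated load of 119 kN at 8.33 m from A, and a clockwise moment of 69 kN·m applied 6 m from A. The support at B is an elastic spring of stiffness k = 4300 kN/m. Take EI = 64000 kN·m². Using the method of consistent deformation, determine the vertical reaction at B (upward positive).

Take the reaction at B as the redundant and release it; the primary structure is a cantilever fixed at A.
Downward deflection at the released point B due to the loads:
  triangular load, peak 13.5 at the fixed end: w₀L⁴/(30EI) = 4500/EI
  point load 119 at a = 8.33: Pa²(3L − a)/(6EI) = 29823/EI
  clockwise couple 69 at a = 6: M₀a(2L − a)/(2EI) = 2898/EI
  δ_0 = 37221/EI
Tip deflection under a unit load at B: L³/(3EI) = 333.3/EI.
With EI = 64000 kN·m²: δ_0 = 0.58157 m and δ_{BB} = 0.005208 m/kN.
Compatibility — the spring shortens by R_B/k under the reaction it provides: δ_0 − R_B·δ_{BB} = R_B/k. With 1/k = 0.000233 m/kN, R_B = δ_0 / (δ_{BB} + 1/k) = 0.58157 / (0.005208 + 0.000233) = 106.9 kN.

R_B = 106.9 kN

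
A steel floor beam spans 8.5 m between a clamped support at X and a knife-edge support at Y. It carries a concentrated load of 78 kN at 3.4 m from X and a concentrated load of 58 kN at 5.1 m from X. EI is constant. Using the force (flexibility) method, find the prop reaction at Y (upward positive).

R_Y = 41.28 kN

Release the roller at Y. Primary structure: cantilever fixed at X.
Free-end deflection of the primary structure under the applied loading (downward +):
  point load 78 at a = 3.4: Pa²(3L − a)/(6EI) = 3321/EI
  point load 58 at a = 5.1: Pa²(3L − a)/(6EI) = 5129/EI
  δ_0 = 8450/EI
Flexibility coefficient — unit upward force at Y: δ_{YY} = L³/(3EI) = 204.7/EI.
Compatibility at Y: δ_0 − R_Y·δ_{YY} = 0, so R_Y = 8450/204.7 = 41.28 kN.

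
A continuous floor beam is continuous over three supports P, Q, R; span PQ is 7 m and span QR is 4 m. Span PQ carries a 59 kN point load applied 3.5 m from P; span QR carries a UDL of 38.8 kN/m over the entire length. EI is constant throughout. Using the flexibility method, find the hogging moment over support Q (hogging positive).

Take M_Q as the redundant. Released structure: two simple spans PQ and QR with a hinge at Q.
Rotations at Q on the released spans (each span's end-slope, ×1/EI):
  span PQ: point load 59 at a = 3.5: Pab(L + a)/(6LEI) = 180.7/EI
  span QR: UDL 38.8: wL³/(24EI) = 103.5/EI
  relative rotation θ_0 = (180.7 + 103.5)/EI = 284.2/EI
A unit hogging moment at Q produces rotation L₁/(3EI) + L₂/(3EI) = 3.667/EI.
Slope continuity at Q: θ_0 = M_Q·3.667/EI, so M_Q = 284.2/3.667 = 77.5 kN·m (hogging).

M_Q = 77.5 kN·m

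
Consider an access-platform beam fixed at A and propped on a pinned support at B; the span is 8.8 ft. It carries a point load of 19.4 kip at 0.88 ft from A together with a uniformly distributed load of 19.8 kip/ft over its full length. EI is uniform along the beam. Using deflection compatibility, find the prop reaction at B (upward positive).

Remove the prop at B; the released (primary) structure is a cantilever built in at A.
Deflection at B on the released cantilever, summing each load's contribution:
  point load 19.4 at a = 0.88: Pa²(3L − a)/(6EI) = 63.9/EI
  UDL 19.8: wL⁴/(8EI) = 14842/EI
  δ_0 = 14906/EI
Flexibility coefficient — unit upward force at B: δ_{BB} = L³/(3EI) = 227.2/EI.
Compatibility at B: δ_0 − R_B·δ_{BB} = 0, so R_B = 14906/227.2 = 65.62 kip.

R_B = 65.62 kip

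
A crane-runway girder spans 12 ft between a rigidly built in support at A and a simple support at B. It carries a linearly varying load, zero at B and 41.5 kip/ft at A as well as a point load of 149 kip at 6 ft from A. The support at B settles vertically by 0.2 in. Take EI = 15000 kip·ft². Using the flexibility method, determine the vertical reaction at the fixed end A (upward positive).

Release the roller at B. Primary structure: cantilever fixed at A.
Free-end deflection of the primary structure under the applied loading (downward +):
  triangular load, peak 41.5 at the fixed end: w₀L⁴/(30EI) = 28685/EI
  point load 149 at a = 6: Pa²(3L − a)/(6EI) = 26820/EI
  δ_0 = 55505/EI
Flexibility coefficient — unit upward force at B: δ_{BB} = L³/(3EI) = 576/EI.
With EI = 15000 kip·ft²: δ_0 = 3.7003 ft and δ_{BB} = 0.0384 ft/kip.
Compatibility — the beam at B must follow the support down by 0.01667 ft: δ_0 − R_B·δ_{BB} = 0.01667, so R_B = (3.7003 − 0.01667)/0.0384 = 95.93 kip.
Vertical equilibrium: R_A = ΣP − R_B = 398 − 95.93 = 302.1 kip.

R_A = 302.1 kip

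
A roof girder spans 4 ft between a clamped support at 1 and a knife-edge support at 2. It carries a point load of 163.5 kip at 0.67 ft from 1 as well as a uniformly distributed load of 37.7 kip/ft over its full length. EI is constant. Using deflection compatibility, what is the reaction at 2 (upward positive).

R_2 = 63.05 kip

Choose R_2 as the redundant. The primary structure is the cantilever fixed at 1.
Downward deflection at the released point 2 due to the loads:
  point load 163.5 at a = 0.67: Pa²(3L − a)/(6EI) = 138.6/EI
  UDL 37.7: wL⁴/(8EI) = 1206/EI
  δ_0 = 1345/EI
Tip deflection under a unit load at 2: L³/(3EI) = 21.33/EI.
Compatibility at 2: δ_0 − R_2·δ_{22} = 0, so R_2 = 1345/21.33 = 63.05 kip.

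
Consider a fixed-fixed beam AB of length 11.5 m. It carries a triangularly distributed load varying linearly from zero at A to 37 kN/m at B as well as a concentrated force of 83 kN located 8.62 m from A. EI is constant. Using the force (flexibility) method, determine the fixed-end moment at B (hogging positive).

M_B = 379 kN·m

Release both end moments; the primary structure is a simply-supported span AB with redundants M_A and M_B.
End rotations of the released simple span under the applied load (×1/EI):
  at A: triangular load, peak 37: 7w₀L³/(360EI) = 1094/EI
  at B: triangular load, peak 37: w₀L³/(45EI) = 1250/EI
  at A: point load 83 at a = 8.62: Pab(L + b)/(6LEI) = 429.4/EI
  at B: point load 83 at a = 8.62: Pab(L + a)/(6LEI) = 600.8/EI
  θ_A0 = 1524/EI,  θ_B0 = 1851/EI
Flexibility coefficients: a unit moment at one end gives L/(3EI) there and L/(6EI) at the far end, so f₁₁ = f₂₂ = 3.833/EI and f₁₂ = f₂₁ = 1.917/EI.
Compatibility — zero rotation at each built-in end:
  3.833 M_A + 1.917 M_B = 1524
  1.917 M_A + 3.833 M_B = 1851
Solving the pair gives M_A = 208 kN·m and M_B = 379 kN·m (hogging).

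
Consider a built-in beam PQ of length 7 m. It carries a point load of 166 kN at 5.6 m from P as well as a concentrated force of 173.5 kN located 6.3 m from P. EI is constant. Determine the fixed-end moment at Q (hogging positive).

M_Q = 247.1 kN·m

Release both end moments; the primary structure is a simply-supported span PQ with redundants M_P and M_Q.
End rotations of the released simple span under the applied load (×1/EI):
  at P: point load 166 at a = 5.6: Pab(L + b)/(6LEI) = 260.3/EI
  at Q: point load 166 at a = 5.6: Pab(L + a)/(6LEI) = 390.4/EI
  at P: point load 173.5 at a = 6.3: Pab(L + b)/(6LEI) = 140.3/EI
  at Q: point load 173.5 at a = 6.3: Pab(L + a)/(6LEI) = 242.3/EI
  θ_P0 = 400.6/EI,  θ_Q0 = 632.7/EI
Flexibility coefficients: a unit moment at one end gives L/(3EI) there and L/(6EI) at the far end, so f₁₁ = f₂₂ = 2.333/EI and f₁₂ = f₂₁ = 1.167/EI.
Compatibility — zero rotation at each built-in end:
  2.333 M_P + 1.167 M_Q = 400.6
  1.167 M_P + 2.333 M_Q = 632.7
Solving the pair gives M_P = 48.11 kN·m and M_Q = 247.1 kN·m (hogging).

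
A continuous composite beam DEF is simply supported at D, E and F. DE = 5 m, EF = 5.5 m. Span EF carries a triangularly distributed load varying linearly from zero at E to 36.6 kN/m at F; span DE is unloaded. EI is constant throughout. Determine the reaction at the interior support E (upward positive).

R_E = 46.47 kN

Insert a hinge at E; M_E is the redundant, and each span becomes simply supported.
Rotations at E on the released spans (each span's end-slope, ×1/EI):
  span EF: triangular load, peak 36.6: 7w₀L³/(360EI) = 118.4/EI
  relative rotation θ_0 = (0 + 118.4)/EI = 118.4/EI
A unit hogging moment at E produces rotation L₁/(3EI) + L₂/(3EI) = 3.5/EI.
Slope continuity at E: θ_0 = M_E·3.5/EI, so M_E = 118.4/3.5 = 33.83 kN·m (hogging).
Span DE, ΣM about D with M_E applied at E: R_E^{DE}·5 = 0 + 33.83, so R_E^{DE} = 6.766 kN and R_D = 0 − 6.766 = -6.766 kN.
Span EF, ΣM about F: R_E^{EF}·5.5 = 184.5 + 33.83, so R_E^{EF} = 39.7 kN and R_F = 100.7 − 39.7 = 60.95 kN.
R_E = 6.766 + 39.7 = 46.47 kN.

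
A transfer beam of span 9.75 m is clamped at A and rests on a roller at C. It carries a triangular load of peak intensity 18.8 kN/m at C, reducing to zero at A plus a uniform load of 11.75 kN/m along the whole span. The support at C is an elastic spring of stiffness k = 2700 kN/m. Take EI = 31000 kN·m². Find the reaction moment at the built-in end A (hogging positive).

M_A = 276.5 kN·m

Take the reaction at C as the redundant and release it; the primary structure is a cantilever fixed at A.
Downward deflection at the released point C due to the loads:
  triangular load, peak 18.8 at the free end: 11w₀L⁴/(120EI) = 15574/EI
  UDL 11.75: wL⁴/(8EI) = 13273/EI
  δ_0 = 28846/EI
Flexibility coefficient — unit upward force at C: δ_{CC} = L³/(3EI) = 309/EI.
With EI = 31000 kN·m²: δ_0 = 0.93053 m and δ_{CC} = 0.009966 m/kN.
Compatibility — the spring shortens by R_C/k under the reaction it provides: δ_0 − R_C·δ_{CC} = R_C/k. With 1/k = 0.00037 m/kN, R_C = δ_0 / (δ_{CC} + 1/k) = 0.93053 / (0.009966 + 0.00037) = 90.02 kN.
Moment equilibrium about A: M_A = Σ(load moments about A) − R_C·L = 1154 − 90.02×9.75 = 276.5 kN·m.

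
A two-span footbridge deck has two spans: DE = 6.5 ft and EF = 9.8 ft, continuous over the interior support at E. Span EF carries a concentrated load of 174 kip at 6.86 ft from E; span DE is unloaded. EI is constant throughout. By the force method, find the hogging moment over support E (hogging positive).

M_E = 139.9 kip·ft

Release continuity at E by inserting a hinge; the redundant is the internal moment M_E. The primary structure is two simply-supported spans DE and EF.
End slopes at the hinge E, treating each span as simply supported:
  span EF: point load 174 at a = 6.86: Pab(L + b)/(6LEI) = 760.3/EI
  relative rotation θ_0 = (0 + 760.3)/EI = 760.3/EI
A unit hogging moment at E produces rotation L₁/(3EI) + L₂/(3EI) = 5.433/EI.
Compatibility: M_E·(L₁+L₂)/(3EI) = θ_0, giving M_E = 139.9 kip·ft (hogging).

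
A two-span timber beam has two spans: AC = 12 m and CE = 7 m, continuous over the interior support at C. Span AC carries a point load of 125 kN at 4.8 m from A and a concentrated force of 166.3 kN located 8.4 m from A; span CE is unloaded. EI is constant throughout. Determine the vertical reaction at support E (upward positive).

Insert a hinge at C; M_C is the redundant, and each span becomes simply supported.
Discontinuity in slope at C on the released structure — sum the simple-span end rotations:
  span AC: point load 125 at a = 4.8: Pab(L + a)/(6LEI) = 1008/EI
  span AC: point load 166.3 at a = 8.4: Pab(L + a)/(6LEI) = 1425/EI
  relative rotation θ_0 = (2433 + 0)/EI = 2433/EI
A unit hogging moment at C produces rotation L₁/(3EI) + L₂/(3EI) = 6.333/EI.
Compatibility: M_C·(L₁+L₂)/(3EI) = θ_0, giving M_C = 384.1 kN·m (hogging).
Span CE, ΣM about E: R_C^{CE}·7 = 0 + 384.1, so R_C^{CE} = 54.88 kN and R_E = 0 − 54.88 = -54.88 kN.

R_E = -54.88 kN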